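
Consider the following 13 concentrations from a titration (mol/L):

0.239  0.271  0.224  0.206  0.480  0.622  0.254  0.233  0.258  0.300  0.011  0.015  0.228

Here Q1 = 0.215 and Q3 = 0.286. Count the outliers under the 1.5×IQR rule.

IQR = 0.071; fences at 0.215 − 0.1065 = 0.1085 and 0.286 + 0.1065 = 0.3925.
Outside the cutoffs: 0.011, 0.015, 0.480, 0.622.

4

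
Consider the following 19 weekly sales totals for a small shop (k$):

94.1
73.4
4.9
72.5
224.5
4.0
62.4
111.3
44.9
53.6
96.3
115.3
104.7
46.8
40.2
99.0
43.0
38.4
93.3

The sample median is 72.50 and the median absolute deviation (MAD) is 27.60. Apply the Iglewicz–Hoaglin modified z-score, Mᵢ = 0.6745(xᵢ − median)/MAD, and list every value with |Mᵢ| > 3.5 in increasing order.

224.5

|Mᵢ| > 3.5 ⇔ |xᵢ − 72.50| > 3.5·27.60/0.6745 = 143.22.
So outliers lie outside [-70.72, 215.72].
224.5: M = 3.71 → outlier.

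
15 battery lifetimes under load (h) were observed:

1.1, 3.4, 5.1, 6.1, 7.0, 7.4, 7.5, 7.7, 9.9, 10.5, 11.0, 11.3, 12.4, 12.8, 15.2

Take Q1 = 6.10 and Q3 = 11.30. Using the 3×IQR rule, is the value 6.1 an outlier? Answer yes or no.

IQR = Q3 − Q1 = 11.30 − 6.10 = 5.20.
Lower fence = Q1 − 3·IQR = 6.10 − 15.60 = -9.50.
Upper fence = Q3 + 3·IQR = 11.30 + 15.60 = 26.90.
6.1 lies within [-9.50, 26.90].

no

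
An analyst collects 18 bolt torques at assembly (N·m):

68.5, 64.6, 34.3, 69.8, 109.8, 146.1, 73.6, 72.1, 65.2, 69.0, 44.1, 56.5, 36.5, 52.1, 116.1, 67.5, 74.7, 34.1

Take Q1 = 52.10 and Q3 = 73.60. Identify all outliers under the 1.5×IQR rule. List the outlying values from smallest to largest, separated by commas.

IQR = Q3 − Q1 = 73.60 − 52.10 = 21.50.
Lower fence = Q1 − 1.5·IQR = 52.10 − 32.25 = 19.85.
Upper fence = Q3 + 1.5·IQR = 73.60 + 32.25 = 105.85.
109.8 > 105.85 → outlier.
116.1 > 105.85 → outlier.
146.1 > 105.85 → outlier.
All remaining values lie within [19.85, 105.85].

109.8, 116.1, 146.1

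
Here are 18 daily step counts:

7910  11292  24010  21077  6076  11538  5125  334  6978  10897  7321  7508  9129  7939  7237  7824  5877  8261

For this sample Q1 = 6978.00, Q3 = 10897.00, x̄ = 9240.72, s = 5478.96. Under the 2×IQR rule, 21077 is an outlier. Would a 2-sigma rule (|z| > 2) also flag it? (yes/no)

yes

z = (21077 − 9240.72) / 5478.96 = 2.16.
|z| = 2.16 > 2.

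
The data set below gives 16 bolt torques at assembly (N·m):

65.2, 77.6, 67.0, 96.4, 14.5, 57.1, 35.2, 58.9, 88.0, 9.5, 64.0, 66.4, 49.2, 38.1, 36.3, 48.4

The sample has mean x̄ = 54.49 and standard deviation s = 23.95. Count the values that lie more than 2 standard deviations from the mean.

Cutoffs: x̄ ± 2s = [6.59, 102.39].
Every value lies within the cutoffs.

0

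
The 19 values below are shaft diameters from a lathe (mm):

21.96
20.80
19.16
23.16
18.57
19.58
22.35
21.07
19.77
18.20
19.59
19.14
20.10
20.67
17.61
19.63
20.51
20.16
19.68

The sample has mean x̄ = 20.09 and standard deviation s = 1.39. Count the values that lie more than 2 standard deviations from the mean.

1

Cutoffs: x̄ ± 2s = [17.31, 22.87].
Outside the cutoffs: 23.16.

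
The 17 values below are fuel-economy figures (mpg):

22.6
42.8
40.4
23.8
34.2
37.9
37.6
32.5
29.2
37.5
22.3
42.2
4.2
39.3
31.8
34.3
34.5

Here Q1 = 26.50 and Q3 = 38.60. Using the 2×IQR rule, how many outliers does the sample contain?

0

IQR = 12.10; fences at 26.50 − 24.20 = 2.30 and 38.60 + 24.20 = 62.80.
Every value lies within the cutoffs.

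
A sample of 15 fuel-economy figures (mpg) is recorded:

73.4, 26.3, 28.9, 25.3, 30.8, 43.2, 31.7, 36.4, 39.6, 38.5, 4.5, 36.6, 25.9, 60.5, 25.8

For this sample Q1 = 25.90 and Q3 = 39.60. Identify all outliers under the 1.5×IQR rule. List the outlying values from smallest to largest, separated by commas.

4.5, 60.5, 73.4

IQR = Q3 − Q1 = 39.60 − 25.90 = 13.70.
Lower fence = Q1 − 1.5·IQR = 25.90 − 20.55 = 5.35.
Upper fence = Q3 + 1.5·IQR = 39.60 + 20.55 = 60.15.
4.5 < 5.35 → outlier.
60.5 > 60.15 → outlier.
73.4 > 60.15 → outlier.
All remaining values lie within [5.35, 60.15].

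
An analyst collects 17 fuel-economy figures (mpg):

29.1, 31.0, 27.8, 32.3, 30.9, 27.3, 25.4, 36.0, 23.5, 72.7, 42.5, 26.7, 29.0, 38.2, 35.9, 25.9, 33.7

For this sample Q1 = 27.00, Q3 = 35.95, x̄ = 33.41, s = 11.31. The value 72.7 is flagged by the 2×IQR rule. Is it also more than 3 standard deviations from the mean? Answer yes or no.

z = (72.7 − 33.41) / 11.31 = 3.47.
|z| = 3.47 > 3.

yes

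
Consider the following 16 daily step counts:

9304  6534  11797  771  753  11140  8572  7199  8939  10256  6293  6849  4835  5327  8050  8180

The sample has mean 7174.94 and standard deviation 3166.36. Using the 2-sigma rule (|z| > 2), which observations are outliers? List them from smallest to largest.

Cutoffs at x̄ ± 2s: 7174.94 ± 2·3166.36 = [842.22, 13507.66].
753: z = -2.03, |z| > 2 → outlier.
771: z = -2.02, |z| > 2 → outlier.
Every other value lies within [842.22, 13507.66].

753, 771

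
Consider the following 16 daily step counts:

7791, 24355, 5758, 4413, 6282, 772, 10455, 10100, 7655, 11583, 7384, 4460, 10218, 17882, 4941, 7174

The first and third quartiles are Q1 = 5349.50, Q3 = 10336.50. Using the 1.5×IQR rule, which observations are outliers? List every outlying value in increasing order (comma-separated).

17882, 24355

IQR = Q3 − Q1 = 10336.50 − 5349.50 = 4987.00.
Lower fence = Q1 − 1.5·IQR = 5349.50 − 7480.50 = -2131.00.
Upper fence = Q3 + 1.5·IQR = 10336.50 + 7480.50 = 17817.00.
17882 > 17817.00 → outlier.
24355 > 17817.00 → outlier.
All remaining values lie within [-2131.00, 17817.00].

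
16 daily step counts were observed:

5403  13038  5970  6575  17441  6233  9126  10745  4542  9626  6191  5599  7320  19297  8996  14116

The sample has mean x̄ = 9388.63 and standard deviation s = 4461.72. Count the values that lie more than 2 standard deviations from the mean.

1

Cutoffs: x̄ ± 2s = [465.19, 18312.07].
Outside the cutoffs: 19297.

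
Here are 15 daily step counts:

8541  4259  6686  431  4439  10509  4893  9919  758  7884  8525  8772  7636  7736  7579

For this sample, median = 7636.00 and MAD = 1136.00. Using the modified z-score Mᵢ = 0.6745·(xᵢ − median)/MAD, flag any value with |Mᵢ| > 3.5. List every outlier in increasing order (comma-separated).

431, 758

|Mᵢ| > 3.5 ⇔ |xᵢ − 7636.00| > 3.5·1136.00/0.6745 = 5894.74.
So outliers lie outside [1741.26, 13530.74].
431: M = -4.28 → outlier.
758: M = -4.08 → outlier.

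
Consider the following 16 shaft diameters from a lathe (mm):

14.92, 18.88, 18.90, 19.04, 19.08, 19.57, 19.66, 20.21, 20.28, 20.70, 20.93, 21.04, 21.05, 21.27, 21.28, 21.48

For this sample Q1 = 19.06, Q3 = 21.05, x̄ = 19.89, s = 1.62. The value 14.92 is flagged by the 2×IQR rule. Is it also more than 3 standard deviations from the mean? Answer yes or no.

z = (14.92 − 19.89) / 1.62 = -3.07.
|z| = 3.07 > 3.

yes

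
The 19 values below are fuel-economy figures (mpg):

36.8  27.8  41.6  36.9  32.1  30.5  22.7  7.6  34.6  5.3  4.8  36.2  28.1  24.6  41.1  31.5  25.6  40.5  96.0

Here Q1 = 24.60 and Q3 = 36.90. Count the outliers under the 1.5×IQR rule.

IQR = 12.30; fences at 24.60 − 18.45 = 6.15 and 36.90 + 18.45 = 55.35.
Outside the cutoffs: 4.8, 5.3, 96.0.

3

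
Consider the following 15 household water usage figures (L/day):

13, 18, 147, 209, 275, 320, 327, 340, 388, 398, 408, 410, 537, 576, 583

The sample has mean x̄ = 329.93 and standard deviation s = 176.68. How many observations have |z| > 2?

0

Cutoffs: x̄ ± 2s = [-23.43, 683.29].
Every value lies within the cutoffs.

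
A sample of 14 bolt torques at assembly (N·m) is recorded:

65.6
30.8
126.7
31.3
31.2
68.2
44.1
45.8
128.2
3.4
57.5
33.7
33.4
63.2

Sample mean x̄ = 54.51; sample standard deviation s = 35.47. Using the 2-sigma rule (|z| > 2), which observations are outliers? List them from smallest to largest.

126.7, 128.2

Cutoffs at x̄ ± 2s: 54.51 ± 2·35.47 = [-16.43, 125.45].
126.7: z = 2.04, |z| > 2 → outlier.
128.2: z = 2.08, |z| > 2 → outlier.
Every other value lies within [-16.43, 125.45].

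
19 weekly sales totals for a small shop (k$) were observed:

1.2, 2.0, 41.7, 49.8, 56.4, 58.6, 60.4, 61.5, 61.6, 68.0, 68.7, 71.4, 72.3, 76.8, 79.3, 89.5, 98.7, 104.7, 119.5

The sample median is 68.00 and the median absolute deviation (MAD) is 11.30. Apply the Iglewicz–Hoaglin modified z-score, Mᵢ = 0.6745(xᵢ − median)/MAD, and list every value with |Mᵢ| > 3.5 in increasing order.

1.2, 2.0

|Mᵢ| > 3.5 ⇔ |xᵢ − 68.00| > 3.5·11.30/0.6745 = 58.64.
So outliers lie outside [9.36, 126.64].
1.2: M = -3.99 → outlier.
2.0: M = -3.94 → outlier.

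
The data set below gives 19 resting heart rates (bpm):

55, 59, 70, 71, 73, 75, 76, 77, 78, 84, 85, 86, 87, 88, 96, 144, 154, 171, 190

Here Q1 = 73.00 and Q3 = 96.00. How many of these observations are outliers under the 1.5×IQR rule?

IQR = 23.00; fences at 73.00 − 34.50 = 38.50 and 96.00 + 34.50 = 130.50.
Outside the cutoffs: 144, 154, 171, 190.

4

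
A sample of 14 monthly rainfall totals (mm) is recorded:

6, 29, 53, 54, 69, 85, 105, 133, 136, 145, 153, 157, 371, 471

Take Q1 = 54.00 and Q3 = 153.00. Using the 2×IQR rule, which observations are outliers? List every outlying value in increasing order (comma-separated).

371, 471

IQR = Q3 − Q1 = 153.00 − 54.00 = 99.00.
Lower fence = Q1 − 2·IQR = 54.00 − 198.00 = -144.00.
Upper fence = Q3 + 2·IQR = 153.00 + 198.00 = 351.00.
371 > 351.00 → outlier.
471 > 351.00 → outlier.
All remaining values lie within [-144.00, 351.00].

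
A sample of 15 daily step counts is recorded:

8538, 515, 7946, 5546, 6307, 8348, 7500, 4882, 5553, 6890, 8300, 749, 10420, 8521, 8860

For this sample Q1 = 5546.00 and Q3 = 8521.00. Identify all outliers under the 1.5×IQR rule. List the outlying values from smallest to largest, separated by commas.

IQR = Q3 − Q1 = 8521.00 − 5546.00 = 2975.00.
Lower fence = Q1 − 1.5·IQR = 5546.00 − 4462.50 = 1083.50.
Upper fence = Q3 + 1.5·IQR = 8521.00 + 4462.50 = 12983.50.
515 < 1083.50 → outlier.
749 < 1083.50 → outlier.
All remaining values lie within [1083.50, 12983.50].

515, 749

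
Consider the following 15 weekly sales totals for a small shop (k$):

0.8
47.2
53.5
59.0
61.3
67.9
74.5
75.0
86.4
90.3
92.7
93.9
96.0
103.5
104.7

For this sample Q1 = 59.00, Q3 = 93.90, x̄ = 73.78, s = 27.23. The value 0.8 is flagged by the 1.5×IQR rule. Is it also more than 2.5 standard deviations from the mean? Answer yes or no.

z = (0.8 − 73.78) / 27.23 = -2.68.
|z| = 2.68 > 2.5.

yes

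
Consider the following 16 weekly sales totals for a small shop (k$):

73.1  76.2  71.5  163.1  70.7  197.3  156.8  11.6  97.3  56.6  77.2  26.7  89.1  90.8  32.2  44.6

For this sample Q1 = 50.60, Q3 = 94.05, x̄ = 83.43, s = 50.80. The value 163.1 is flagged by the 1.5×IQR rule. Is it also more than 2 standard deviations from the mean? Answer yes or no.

z = (163.1 − 83.43) / 50.80 = 1.57.
|z| = 1.57 ≤ 2.

no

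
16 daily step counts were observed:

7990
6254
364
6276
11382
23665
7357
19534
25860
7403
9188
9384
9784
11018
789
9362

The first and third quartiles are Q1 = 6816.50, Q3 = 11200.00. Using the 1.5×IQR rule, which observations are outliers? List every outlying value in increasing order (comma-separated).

19534, 23665, 25860

IQR = Q3 − Q1 = 11200.00 − 6816.50 = 4383.50.
Lower fence = Q1 − 1.5·IQR = 6816.50 − 6575.25 = 241.25.
Upper fence = Q3 + 1.5·IQR = 11200.00 + 6575.25 = 17775.25.
19534 > 17775.25 → outlier.
23665 > 17775.25 → outlier.
25860 > 17775.25 → outlier.
All remaining values lie within [241.25, 17775.25].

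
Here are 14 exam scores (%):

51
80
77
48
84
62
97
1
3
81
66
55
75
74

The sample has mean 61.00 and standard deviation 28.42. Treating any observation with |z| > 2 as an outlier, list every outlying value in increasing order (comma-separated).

Cutoffs at x̄ ± 2s: 61.00 ± 2·28.42 = [4.16, 117.84].
1: z = -2.11, |z| > 2 → outlier.
3: z = -2.04, |z| > 2 → outlier.
Every other value lies within [4.16, 117.84].

1, 3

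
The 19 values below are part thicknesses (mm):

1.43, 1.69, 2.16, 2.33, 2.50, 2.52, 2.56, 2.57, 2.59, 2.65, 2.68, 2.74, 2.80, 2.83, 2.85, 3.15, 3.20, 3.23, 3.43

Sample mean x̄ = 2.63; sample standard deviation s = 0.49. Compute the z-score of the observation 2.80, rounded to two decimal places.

0.35

z = (2.80 − 2.63) / 0.49 = 0.35.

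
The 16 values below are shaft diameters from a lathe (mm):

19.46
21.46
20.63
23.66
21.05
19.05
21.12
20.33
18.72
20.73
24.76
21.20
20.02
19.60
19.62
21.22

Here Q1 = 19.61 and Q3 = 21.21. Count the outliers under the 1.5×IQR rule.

IQR = 1.60; fences at 19.61 − 2.40 = 17.21 and 21.21 + 2.40 = 23.61.
Outside the cutoffs: 23.66, 24.76.

2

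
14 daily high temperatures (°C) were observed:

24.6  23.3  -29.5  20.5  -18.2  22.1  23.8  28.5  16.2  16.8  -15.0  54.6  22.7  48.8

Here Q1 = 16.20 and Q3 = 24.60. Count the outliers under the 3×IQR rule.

IQR = 8.40; fences at 16.20 − 25.20 = -9.00 and 24.60 + 25.20 = 49.80.
Outside the cutoffs: -29.5, -18.2, -15.0, 54.6.

4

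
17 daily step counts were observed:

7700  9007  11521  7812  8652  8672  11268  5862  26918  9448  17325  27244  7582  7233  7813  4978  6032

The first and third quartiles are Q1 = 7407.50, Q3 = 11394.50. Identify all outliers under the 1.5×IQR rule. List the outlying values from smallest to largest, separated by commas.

IQR = Q3 − Q1 = 11394.50 − 7407.50 = 3987.00.
Lower fence = Q1 − 1.5·IQR = 7407.50 − 5980.50 = 1427.00.
Upper fence = Q3 + 1.5·IQR = 11394.50 + 5980.50 = 17375.00.
26918 > 17375.00 → outlier.
27244 > 17375.00 → outlier.
All remaining values lie within [1427.00, 17375.00].

26918, 27244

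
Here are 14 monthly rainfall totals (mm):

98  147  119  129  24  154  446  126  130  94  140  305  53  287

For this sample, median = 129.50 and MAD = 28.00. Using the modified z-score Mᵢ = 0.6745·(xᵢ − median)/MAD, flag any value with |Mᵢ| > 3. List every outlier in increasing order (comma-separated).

287, 305, 446

|Mᵢ| > 3 ⇔ |xᵢ − 129.50| > 3·28.00/0.6745 = 124.54.
So outliers lie outside [4.96, 254.04].
287: M = 3.79 → outlier.
305: M = 4.23 → outlier.
446: M = 7.62 → outlier.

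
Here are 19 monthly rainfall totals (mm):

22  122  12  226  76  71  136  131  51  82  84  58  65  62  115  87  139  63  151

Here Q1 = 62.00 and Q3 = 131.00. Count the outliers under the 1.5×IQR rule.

IQR = 69.00; fences at 62.00 − 103.50 = -41.50 and 131.00 + 103.50 = 234.50.
Every value lies within the cutoffs.

0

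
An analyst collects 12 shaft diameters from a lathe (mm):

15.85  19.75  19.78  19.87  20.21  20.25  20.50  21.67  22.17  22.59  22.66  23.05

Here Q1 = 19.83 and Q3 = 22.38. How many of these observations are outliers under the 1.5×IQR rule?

IQR = 2.55; fences at 19.83 − 3.825 = 16.005 and 22.38 + 3.825 = 26.205.
Outside the cutoffs: 15.85.

1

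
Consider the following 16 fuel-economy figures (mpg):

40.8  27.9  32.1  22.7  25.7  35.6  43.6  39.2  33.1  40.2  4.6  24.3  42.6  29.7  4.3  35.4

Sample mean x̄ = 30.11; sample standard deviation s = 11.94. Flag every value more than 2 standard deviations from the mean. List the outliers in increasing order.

Cutoffs at x̄ ± 2s: 30.11 ± 2·11.94 = [6.23, 53.99].
4.3: z = -2.16, |z| > 2 → outlier.
4.6: z = -2.14, |z| > 2 → outlier.
Every other value lies within [6.23, 53.99].

4.3, 4.6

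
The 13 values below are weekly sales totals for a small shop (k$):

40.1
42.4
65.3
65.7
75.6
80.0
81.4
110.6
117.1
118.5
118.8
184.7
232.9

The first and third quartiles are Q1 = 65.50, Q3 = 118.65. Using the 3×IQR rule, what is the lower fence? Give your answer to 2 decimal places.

IQR = Q3 − Q1 = 118.65 − 65.50 = 53.15.
Lower fence = Q1 − 3·IQR = 65.50 − 159.45 = -93.95.
Upper fence = Q3 + 3·IQR = 118.65 + 159.45 = 278.10.

-93.95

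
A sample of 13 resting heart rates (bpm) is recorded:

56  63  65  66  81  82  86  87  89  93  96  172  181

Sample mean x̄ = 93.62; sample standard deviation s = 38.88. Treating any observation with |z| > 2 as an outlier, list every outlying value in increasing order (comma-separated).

Cutoffs at x̄ ± 2s: 93.62 ± 2·38.88 = [15.86, 171.38].
172: z = 2.02, |z| > 2 → outlier.
181: z = 2.25, |z| > 2 → outlier.
Every other value lies within [15.86, 171.38].

172, 181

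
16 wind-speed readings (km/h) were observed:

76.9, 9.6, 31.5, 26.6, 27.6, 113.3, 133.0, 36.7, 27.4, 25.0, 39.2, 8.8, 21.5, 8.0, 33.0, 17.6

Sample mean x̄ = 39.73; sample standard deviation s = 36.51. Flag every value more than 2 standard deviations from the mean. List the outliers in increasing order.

Cutoffs at x̄ ± 2s: 39.73 ± 2·36.51 = [-33.29, 112.75].
113.3: z = 2.02, |z| > 2 → outlier.
133.0: z = 2.55, |z| > 2 → outlier.
Every other value lies within [-33.29, 112.75].

113.3, 133.0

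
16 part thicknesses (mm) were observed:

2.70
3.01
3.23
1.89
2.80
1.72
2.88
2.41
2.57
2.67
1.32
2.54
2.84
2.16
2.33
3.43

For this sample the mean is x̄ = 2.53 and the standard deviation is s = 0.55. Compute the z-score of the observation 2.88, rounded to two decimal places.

0.64

z = (2.88 − 2.53) / 0.55 = 0.64.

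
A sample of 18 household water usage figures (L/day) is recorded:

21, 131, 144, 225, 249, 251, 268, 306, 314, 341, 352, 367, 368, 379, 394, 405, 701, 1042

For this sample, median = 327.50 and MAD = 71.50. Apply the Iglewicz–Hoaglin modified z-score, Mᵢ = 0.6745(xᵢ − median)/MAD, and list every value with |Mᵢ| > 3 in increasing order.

701, 1042

|Mᵢ| > 3 ⇔ |xᵢ − 327.50| > 3·71.50/0.6745 = 318.01.
So outliers lie outside [9.49, 645.51].
701: M = 3.52 → outlier.
1042: M = 6.74 → outlier.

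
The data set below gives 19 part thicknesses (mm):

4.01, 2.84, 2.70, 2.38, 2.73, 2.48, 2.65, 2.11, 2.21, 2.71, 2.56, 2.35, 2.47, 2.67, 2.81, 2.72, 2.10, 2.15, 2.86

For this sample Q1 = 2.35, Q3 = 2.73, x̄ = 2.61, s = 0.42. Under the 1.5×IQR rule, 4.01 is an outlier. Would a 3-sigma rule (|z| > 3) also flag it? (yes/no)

yes

z = (4.01 − 2.61) / 0.42 = 3.33.
|z| = 3.33 > 3.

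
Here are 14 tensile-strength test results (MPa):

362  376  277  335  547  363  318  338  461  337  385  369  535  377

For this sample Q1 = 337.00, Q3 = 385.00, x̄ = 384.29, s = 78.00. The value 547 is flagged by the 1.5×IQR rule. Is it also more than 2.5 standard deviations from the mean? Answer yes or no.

no

z = (547 − 384.29) / 78.00 = 2.09.
|z| = 2.09 ≤ 2.5.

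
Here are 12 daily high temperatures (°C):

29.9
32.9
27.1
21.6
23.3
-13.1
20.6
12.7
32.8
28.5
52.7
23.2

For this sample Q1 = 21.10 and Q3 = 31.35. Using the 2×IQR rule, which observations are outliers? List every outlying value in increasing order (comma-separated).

IQR = Q3 − Q1 = 31.35 − 21.10 = 10.25.
Lower fence = Q1 − 2·IQR = 21.10 − 20.50 = 0.60.
Upper fence = Q3 + 2·IQR = 31.35 + 20.50 = 51.85.
-13.1 < 0.60 → outlier.
52.7 > 51.85 → outlier.
All remaining values lie within [0.60, 51.85].

-13.1, 52.7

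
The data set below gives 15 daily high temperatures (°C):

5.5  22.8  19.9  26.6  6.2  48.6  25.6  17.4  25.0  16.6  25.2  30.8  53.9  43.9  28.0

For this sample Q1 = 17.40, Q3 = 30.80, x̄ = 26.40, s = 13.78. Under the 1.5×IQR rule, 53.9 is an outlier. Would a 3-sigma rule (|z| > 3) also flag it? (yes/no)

z = (53.9 − 26.40) / 13.78 = 2.00.
|z| = 2.00 ≤ 3.

no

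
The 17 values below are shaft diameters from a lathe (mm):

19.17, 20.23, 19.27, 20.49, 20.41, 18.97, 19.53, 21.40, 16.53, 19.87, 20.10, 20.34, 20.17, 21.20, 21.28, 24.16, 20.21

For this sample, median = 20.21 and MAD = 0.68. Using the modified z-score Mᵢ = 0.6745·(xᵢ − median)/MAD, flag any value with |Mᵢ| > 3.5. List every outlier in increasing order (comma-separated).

16.53, 24.16

|Mᵢ| > 3.5 ⇔ |xᵢ − 20.21| > 3.5·0.68/0.6745 = 3.53.
So outliers lie outside [16.68, 23.74].
16.53: M = -3.65 → outlier.
24.16: M = 3.92 → outlier.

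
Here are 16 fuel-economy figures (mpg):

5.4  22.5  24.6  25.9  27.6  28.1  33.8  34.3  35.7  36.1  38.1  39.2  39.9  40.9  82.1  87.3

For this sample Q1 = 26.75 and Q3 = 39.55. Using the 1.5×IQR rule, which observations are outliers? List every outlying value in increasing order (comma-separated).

IQR = Q3 − Q1 = 39.55 − 26.75 = 12.80.
Lower fence = Q1 − 1.5·IQR = 26.75 − 19.20 = 7.55.
Upper fence = Q3 + 1.5·IQR = 39.55 + 19.20 = 58.75.
5.4 < 7.55 → outlier.
82.1 > 58.75 → outlier.
87.3 > 58.75 → outlier.
All remaining values lie within [7.55, 58.75].

5.4, 82.1, 87.3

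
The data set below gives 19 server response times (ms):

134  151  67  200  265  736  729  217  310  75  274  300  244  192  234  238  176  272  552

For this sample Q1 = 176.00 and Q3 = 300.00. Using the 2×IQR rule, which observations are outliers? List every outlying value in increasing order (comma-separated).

552, 729, 736

IQR = Q3 − Q1 = 300.00 − 176.00 = 124.00.
Lower fence = Q1 − 2·IQR = 176.00 − 248.00 = -72.00.
Upper fence = Q3 + 2·IQR = 300.00 + 248.00 = 548.00.
552 > 548.00 → outlier.
729 > 548.00 → outlier.
736 > 548.00 → outlier.
All remaining values lie within [-72.00, 548.00].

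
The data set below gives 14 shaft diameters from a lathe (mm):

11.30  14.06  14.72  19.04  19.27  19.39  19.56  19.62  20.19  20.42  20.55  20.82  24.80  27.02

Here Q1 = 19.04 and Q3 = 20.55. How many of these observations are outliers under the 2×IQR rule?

5

IQR = 1.51; fences at 19.04 − 3.02 = 16.02 and 20.55 + 3.02 = 23.57.
Outside the cutoffs: 11.30, 14.06, 14.72, 24.80, 27.02.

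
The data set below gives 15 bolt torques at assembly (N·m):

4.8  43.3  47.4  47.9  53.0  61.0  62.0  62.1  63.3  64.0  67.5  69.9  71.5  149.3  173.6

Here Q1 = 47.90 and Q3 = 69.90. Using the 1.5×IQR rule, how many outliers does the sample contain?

3

IQR = 22.00; fences at 47.90 − 33.00 = 14.90 and 69.90 + 33.00 = 102.90.
Outside the cutoffs: 4.8, 149.3, 173.6.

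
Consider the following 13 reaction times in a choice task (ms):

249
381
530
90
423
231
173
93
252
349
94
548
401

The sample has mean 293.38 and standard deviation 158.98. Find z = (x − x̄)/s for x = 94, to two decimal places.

z = (94 − 293.38) / 158.98 = -1.25.

-1.25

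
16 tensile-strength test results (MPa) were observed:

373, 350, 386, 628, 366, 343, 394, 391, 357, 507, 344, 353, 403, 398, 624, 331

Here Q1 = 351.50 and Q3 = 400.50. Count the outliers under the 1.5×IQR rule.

IQR = 49.00; fences at 351.50 − 73.50 = 278.00 and 400.50 + 73.50 = 474.00.
Outside the cutoffs: 507, 624, 628.

3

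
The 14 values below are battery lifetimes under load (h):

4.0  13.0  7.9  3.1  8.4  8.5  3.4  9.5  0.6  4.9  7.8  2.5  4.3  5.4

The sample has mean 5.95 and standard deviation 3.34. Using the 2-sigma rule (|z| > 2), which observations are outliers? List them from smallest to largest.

13.0

Cutoffs at x̄ ± 2s: 5.95 ± 2·3.34 = [-0.73, 12.63].
13.0: z = 2.11, |z| > 2 → outlier.
Every other value lies within [-0.73, 12.63].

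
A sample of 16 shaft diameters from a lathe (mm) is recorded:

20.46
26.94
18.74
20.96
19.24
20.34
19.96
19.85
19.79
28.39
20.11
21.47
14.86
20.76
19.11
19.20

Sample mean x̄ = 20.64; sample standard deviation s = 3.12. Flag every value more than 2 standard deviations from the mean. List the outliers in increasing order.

Cutoffs at x̄ ± 2s: 20.64 ± 2·3.12 = [14.40, 26.88].
26.94: z = 2.02, |z| > 2 → outlier.
28.39: z = 2.48, |z| > 2 → outlier.
Every other value lies within [14.40, 26.88].

26.94, 28.39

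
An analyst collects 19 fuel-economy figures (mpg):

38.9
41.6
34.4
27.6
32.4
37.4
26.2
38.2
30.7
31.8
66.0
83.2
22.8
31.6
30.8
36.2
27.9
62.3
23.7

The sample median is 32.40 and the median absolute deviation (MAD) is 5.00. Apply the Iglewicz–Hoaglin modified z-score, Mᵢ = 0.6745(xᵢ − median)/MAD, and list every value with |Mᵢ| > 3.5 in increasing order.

|Mᵢ| > 3.5 ⇔ |xᵢ − 32.40| > 3.5·5.00/0.6745 = 25.95.
So outliers lie outside [6.45, 58.35].
62.3: M = 4.03 → outlier.
66.0: M = 4.53 → outlier.
83.2: M = 6.85 → outlier.

62.3, 66.0, 83.2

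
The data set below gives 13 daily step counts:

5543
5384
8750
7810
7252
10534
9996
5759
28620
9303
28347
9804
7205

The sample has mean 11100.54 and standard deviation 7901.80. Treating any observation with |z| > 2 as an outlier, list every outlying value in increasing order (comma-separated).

Cutoffs at x̄ ± 2s: 11100.54 ± 2·7901.80 = [-4703.06, 26904.14].
28347: z = 2.18, |z| > 2 → outlier.
28620: z = 2.22, |z| > 2 → outlier.
Every other value lies within [-4703.06, 26904.14].

28347, 28620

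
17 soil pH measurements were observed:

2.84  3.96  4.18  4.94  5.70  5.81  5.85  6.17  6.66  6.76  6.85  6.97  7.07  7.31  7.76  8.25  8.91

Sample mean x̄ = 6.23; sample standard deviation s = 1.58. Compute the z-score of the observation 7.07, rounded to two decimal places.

0.53

z = (7.07 − 6.23) / 1.58 = 0.53.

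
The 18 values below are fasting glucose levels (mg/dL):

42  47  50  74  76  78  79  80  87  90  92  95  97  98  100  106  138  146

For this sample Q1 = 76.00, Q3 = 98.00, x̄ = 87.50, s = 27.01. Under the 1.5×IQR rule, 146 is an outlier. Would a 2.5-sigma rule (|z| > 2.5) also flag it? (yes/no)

z = (146 − 87.50) / 27.01 = 2.17.
|z| = 2.17 ≤ 2.5.

no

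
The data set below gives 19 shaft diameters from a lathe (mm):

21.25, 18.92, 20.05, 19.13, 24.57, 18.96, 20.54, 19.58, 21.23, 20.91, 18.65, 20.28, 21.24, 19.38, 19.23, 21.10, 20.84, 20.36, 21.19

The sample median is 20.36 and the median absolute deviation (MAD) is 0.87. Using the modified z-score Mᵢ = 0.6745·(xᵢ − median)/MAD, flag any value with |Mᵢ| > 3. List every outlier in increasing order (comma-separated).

|Mᵢ| > 3 ⇔ |xᵢ − 20.36| > 3·0.87/0.6745 = 3.87.
So outliers lie outside [16.49, 24.23].
24.57: M = 3.26 → outlier.

24.57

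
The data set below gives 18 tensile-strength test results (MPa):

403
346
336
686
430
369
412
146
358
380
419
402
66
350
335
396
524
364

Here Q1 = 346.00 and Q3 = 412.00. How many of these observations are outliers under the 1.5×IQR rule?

4

IQR = 66.00; fences at 346.00 − 99.00 = 247.00 and 412.00 + 99.00 = 511.00.
Outside the cutoffs: 66, 146, 524, 686.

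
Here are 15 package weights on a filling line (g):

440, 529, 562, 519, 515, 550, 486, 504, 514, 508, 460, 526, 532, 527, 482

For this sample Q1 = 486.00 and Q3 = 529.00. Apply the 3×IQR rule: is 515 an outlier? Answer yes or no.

IQR = Q3 − Q1 = 529.00 − 486.00 = 43.00.
Lower fence = Q1 − 3·IQR = 486.00 − 129.00 = 357.00.
Upper fence = Q3 + 3·IQR = 529.00 + 129.00 = 658.00.
515 lies within [357.00, 658.00].

no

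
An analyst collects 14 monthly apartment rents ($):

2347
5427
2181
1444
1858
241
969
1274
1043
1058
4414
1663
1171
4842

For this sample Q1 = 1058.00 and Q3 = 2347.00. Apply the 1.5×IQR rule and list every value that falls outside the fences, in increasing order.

IQR = Q3 − Q1 = 2347.00 − 1058.00 = 1289.00.
Lower fence = Q1 − 1.5·IQR = 1058.00 − 1933.50 = -875.50.
Upper fence = Q3 + 1.5·IQR = 2347.00 + 1933.50 = 4280.50.
4414 > 4280.50 → outlier.
4842 > 4280.50 → outlier.
5427 > 4280.50 → outlier.
All remaining values lie within [-875.50, 4280.50].

4414, 4842, 5427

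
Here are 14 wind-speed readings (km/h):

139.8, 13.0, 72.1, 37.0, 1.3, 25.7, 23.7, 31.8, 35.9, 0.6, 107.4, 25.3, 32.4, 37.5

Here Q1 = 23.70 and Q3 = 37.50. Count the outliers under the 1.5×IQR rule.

IQR = 13.80; fences at 23.70 − 20.70 = 3.00 and 37.50 + 20.70 = 58.20.
Outside the cutoffs: 0.6, 1.3, 72.1, 107.4, 139.8.

5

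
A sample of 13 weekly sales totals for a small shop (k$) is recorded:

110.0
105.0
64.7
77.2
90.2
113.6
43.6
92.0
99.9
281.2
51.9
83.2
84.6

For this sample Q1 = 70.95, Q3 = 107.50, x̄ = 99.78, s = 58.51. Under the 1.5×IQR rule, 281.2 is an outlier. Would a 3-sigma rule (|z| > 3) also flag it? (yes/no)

z = (281.2 − 99.78) / 58.51 = 3.10.
|z| = 3.10 > 3.

yes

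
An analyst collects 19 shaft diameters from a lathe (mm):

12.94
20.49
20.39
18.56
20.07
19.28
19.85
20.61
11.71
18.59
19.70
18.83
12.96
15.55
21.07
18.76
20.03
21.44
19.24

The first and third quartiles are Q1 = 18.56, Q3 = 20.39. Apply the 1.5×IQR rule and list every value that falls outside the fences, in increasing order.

11.71, 12.94, 12.96, 15.55

IQR = Q3 − Q1 = 20.39 − 18.56 = 1.83.
Lower fence = Q1 − 1.5·IQR = 18.56 − 2.745 = 15.815.
Upper fence = Q3 + 1.5·IQR = 20.39 + 2.745 = 23.135.
11.71 < 15.815 → outlier.
12.94 < 15.815 → outlier.
12.96 < 15.815 → outlier.
15.55 < 15.815 → outlier.
All remaining values lie within [15.815, 23.135].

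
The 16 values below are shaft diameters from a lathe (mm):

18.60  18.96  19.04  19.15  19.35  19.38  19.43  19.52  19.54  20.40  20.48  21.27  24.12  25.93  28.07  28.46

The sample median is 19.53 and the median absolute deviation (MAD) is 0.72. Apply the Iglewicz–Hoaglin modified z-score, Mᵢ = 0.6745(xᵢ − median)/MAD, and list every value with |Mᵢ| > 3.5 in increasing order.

|Mᵢ| > 3.5 ⇔ |xᵢ − 19.53| > 3.5·0.72/0.6745 = 3.74.
So outliers lie outside [15.79, 23.27].
24.12: M = 4.30 → outlier.
25.93: M = 6.00 → outlier.
28.07: M = 8.00 → outlier.
28.46: M = 8.37 → outlier.

24.12, 25.93, 28.07, 28.46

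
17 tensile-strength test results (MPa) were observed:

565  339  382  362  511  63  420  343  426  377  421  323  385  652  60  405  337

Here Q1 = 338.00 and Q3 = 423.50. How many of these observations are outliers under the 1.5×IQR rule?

IQR = 85.50; fences at 338.00 − 128.25 = 209.75 and 423.50 + 128.25 = 551.75.
Outside the cutoffs: 60, 63, 565, 652.

4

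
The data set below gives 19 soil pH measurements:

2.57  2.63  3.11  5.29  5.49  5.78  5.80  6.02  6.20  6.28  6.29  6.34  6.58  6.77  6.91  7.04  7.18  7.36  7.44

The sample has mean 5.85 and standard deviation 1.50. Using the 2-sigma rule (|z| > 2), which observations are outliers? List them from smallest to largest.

Cutoffs at x̄ ± 2s: 5.85 ± 2·1.50 = [2.85, 8.85].
2.57: z = -2.19, |z| > 2 → outlier.
2.63: z = -2.15, |z| > 2 → outlier.
Every other value lies within [2.85, 8.85].

2.57, 2.63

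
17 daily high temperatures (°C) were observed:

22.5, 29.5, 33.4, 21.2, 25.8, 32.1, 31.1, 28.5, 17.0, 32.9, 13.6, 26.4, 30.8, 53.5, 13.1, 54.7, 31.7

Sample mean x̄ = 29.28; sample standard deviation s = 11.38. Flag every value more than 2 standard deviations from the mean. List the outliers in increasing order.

53.5, 54.7

Cutoffs at x̄ ± 2s: 29.28 ± 2·11.38 = [6.52, 52.04].
53.5: z = 2.13, |z| > 2 → outlier.
54.7: z = 2.23, |z| > 2 → outlier.
Every other value lies within [6.52, 52.04].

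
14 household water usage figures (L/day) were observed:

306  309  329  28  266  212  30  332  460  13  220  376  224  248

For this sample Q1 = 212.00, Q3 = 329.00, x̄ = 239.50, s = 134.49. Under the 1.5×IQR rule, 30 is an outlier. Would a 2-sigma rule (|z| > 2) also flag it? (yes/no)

z = (30 − 239.50) / 134.49 = -1.56.
|z| = 1.56 ≤ 2.

no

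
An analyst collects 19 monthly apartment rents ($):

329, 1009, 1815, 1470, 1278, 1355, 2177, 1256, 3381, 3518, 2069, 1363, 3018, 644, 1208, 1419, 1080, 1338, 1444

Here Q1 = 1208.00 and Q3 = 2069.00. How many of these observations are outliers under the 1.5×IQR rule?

2

IQR = 861.00; fences at 1208.00 − 1291.50 = -83.50 and 2069.00 + 1291.50 = 3360.50.
Outside the cutoffs: 3381, 3518.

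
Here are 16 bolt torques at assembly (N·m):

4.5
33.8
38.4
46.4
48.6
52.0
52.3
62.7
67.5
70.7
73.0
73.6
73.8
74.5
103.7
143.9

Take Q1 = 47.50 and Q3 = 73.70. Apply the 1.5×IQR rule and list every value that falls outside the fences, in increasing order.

4.5, 143.9

IQR = Q3 − Q1 = 73.70 − 47.50 = 26.20.
Lower fence = Q1 − 1.5·IQR = 47.50 − 39.30 = 8.20.
Upper fence = Q3 + 1.5·IQR = 73.70 + 39.30 = 113.00.
4.5 < 8.20 → outlier.
143.9 > 113.00 → outlier.
All remaining values lie within [8.20, 113.00].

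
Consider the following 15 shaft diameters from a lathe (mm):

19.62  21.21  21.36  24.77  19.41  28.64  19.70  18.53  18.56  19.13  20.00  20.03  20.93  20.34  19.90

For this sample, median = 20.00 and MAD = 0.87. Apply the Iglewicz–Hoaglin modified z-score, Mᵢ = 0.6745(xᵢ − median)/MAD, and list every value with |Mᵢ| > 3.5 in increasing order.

|Mᵢ| > 3.5 ⇔ |xᵢ − 20.00| > 3.5·0.87/0.6745 = 4.51.
So outliers lie outside [15.49, 24.51].
24.77: M = 3.70 → outlier.
28.64: M = 6.70 → outlier.

24.77, 28.64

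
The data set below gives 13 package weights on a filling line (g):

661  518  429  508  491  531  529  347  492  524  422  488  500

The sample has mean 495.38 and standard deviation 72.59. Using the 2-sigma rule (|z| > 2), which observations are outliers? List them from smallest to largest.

Cutoffs at x̄ ± 2s: 495.38 ± 2·72.59 = [350.20, 640.56].
347: z = -2.04, |z| > 2 → outlier.
661: z = 2.28, |z| > 2 → outlier.
Every other value lies within [350.20, 640.56].

347, 661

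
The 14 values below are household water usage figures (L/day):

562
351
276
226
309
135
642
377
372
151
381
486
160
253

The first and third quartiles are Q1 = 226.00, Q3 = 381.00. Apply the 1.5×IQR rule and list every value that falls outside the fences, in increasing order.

IQR = Q3 − Q1 = 381.00 − 226.00 = 155.00.
Lower fence = Q1 − 1.5·IQR = 226.00 − 232.50 = -6.50.
Upper fence = Q3 + 1.5·IQR = 381.00 + 232.50 = 613.50.
642 > 613.50 → outlier.
All remaining values lie within [-6.50, 613.50].

642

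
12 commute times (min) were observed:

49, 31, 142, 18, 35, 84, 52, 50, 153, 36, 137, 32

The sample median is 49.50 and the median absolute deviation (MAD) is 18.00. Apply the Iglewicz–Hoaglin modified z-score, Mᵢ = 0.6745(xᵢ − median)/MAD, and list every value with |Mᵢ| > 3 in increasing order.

|Mᵢ| > 3 ⇔ |xᵢ − 49.50| > 3·18.00/0.6745 = 80.06.
So outliers lie outside [-30.56, 129.56].
137: M = 3.28 → outlier.
142: M = 3.47 → outlier.
153: M = 3.88 → outlier.

137, 142, 153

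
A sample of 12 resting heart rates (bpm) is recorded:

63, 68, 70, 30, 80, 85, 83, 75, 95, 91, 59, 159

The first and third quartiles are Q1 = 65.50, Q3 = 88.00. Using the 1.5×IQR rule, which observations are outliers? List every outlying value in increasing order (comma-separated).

IQR = Q3 − Q1 = 88.00 − 65.50 = 22.50.
Lower fence = Q1 − 1.5·IQR = 65.50 − 33.75 = 31.75.
Upper fence = Q3 + 1.5·IQR = 88.00 + 33.75 = 121.75.
30 < 31.75 → outlier.
159 > 121.75 → outlier.
All remaining values lie within [31.75, 121.75].

30, 159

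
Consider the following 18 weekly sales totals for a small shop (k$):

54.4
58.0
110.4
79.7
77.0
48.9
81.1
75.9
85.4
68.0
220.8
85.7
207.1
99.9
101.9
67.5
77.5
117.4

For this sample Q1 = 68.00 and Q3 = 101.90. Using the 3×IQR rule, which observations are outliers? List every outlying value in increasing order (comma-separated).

IQR = Q3 − Q1 = 101.90 − 68.00 = 33.90.
Lower fence = Q1 − 3·IQR = 68.00 − 101.70 = -33.70.
Upper fence = Q3 + 3·IQR = 101.90 + 101.70 = 203.60.
207.1 > 203.60 → outlier.
220.8 > 203.60 → outlier.
All remaining values lie within [-33.70, 203.60].

207.1, 220.8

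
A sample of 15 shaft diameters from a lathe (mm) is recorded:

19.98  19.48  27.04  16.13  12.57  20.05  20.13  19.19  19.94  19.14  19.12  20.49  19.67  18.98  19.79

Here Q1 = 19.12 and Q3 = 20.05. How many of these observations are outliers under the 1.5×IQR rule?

3

IQR = 0.93; fences at 19.12 − 1.395 = 17.725 and 20.05 + 1.395 = 21.445.
Outside the cutoffs: 12.57, 16.13, 27.04.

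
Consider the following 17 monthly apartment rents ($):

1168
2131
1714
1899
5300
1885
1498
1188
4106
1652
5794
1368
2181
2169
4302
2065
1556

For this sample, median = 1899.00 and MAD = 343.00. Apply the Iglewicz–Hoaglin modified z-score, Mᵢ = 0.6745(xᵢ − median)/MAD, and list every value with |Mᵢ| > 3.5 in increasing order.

4106, 4302, 5300, 5794

|Mᵢ| > 3.5 ⇔ |xᵢ − 1899.00| > 3.5·343.00/0.6745 = 1779.84.
So outliers lie outside [119.16, 3678.84].
4106: M = 4.34 → outlier.
4302: M = 4.73 → outlier.
5300: M = 6.69 → outlier.
5794: M = 7.66 → outlier.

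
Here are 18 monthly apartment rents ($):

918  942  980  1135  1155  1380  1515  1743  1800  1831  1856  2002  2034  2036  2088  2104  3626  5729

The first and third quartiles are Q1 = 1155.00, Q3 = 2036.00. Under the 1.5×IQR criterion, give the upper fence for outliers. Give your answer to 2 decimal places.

IQR = Q3 − Q1 = 2036.00 − 1155.00 = 881.00.
Lower fence = Q1 − 1.5·IQR = 1155.00 − 1321.50 = -166.50.
Upper fence = Q3 + 1.5·IQR = 2036.00 + 1321.50 = 3357.50.

3357.50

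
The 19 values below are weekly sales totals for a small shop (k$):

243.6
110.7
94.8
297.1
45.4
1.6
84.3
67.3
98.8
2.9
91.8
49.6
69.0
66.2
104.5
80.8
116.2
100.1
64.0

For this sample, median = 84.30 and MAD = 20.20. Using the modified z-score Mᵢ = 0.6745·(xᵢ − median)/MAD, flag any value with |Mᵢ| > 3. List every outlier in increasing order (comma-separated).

243.6, 297.1

|Mᵢ| > 3 ⇔ |xᵢ − 84.30| > 3·20.20/0.6745 = 89.84.
So outliers lie outside [-5.54, 174.14].
243.6: M = 5.32 → outlier.
297.1: M = 7.11 → outlier.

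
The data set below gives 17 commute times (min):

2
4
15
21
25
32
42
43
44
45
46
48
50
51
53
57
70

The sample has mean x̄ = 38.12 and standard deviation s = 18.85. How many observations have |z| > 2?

Cutoffs: x̄ ± 2s = [0.42, 75.82].
Every value lies within the cutoffs.

0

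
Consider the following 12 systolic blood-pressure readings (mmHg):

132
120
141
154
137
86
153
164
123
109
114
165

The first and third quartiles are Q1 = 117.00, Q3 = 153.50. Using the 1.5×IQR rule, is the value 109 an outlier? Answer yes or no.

IQR = Q3 − Q1 = 153.50 − 117.00 = 36.50.
Lower fence = Q1 − 1.5·IQR = 117.00 − 54.75 = 62.25.
Upper fence = Q3 + 1.5·IQR = 153.50 + 54.75 = 208.25.
109 lies within [62.25, 208.25].

no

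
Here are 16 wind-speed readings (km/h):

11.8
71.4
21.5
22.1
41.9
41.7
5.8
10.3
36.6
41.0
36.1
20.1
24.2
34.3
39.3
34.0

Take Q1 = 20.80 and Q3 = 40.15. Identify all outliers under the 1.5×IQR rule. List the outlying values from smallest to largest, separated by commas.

IQR = Q3 − Q1 = 40.15 − 20.80 = 19.35.
Lower fence = Q1 − 1.5·IQR = 20.80 − 29.025 = -8.225.
Upper fence = Q3 + 1.5·IQR = 40.15 + 29.025 = 69.175.
71.4 > 69.175 → outlier.
All remaining values lie within [-8.225, 69.175].

71.4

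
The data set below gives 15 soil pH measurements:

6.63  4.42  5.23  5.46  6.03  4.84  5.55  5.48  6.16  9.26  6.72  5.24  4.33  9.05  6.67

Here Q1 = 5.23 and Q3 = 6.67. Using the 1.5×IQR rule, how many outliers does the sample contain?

IQR = 1.44; fences at 5.23 − 2.16 = 3.07 and 6.67 + 2.16 = 8.83.
Outside the cutoffs: 9.05, 9.26.

2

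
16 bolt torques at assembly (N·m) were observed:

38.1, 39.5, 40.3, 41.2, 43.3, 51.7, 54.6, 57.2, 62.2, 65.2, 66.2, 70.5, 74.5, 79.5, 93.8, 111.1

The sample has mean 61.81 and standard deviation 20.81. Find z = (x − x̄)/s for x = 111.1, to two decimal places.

z = (111.1 − 61.81) / 20.81 = 2.37.

2.37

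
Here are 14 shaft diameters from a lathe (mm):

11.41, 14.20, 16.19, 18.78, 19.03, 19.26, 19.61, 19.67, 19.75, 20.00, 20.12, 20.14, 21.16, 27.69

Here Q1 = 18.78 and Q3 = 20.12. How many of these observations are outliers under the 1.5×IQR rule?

4

IQR = 1.34; fences at 18.78 − 2.01 = 16.77 and 20.12 + 2.01 = 22.13.
Outside the cutoffs: 11.41, 14.20, 16.19, 27.69.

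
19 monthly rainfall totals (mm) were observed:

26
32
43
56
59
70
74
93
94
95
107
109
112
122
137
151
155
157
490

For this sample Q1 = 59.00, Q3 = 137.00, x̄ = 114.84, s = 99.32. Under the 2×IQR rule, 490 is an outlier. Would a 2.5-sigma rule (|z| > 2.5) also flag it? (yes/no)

z = (490 − 114.84) / 99.32 = 3.78.
|z| = 3.78 > 2.5.

yes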